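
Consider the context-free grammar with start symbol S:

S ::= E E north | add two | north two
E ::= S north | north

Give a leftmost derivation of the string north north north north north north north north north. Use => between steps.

S => E E north => S north E north => E E north north E north => S north E north north E north => E E north north E north north E north => north E north north E north north E north => north north north north E north north E north => north north north north north north north E north => north north north north north north north north north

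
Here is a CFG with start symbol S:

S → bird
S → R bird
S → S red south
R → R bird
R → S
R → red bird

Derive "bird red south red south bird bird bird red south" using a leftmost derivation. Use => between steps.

S => S red south => R bird red south => R bird bird red south => R bird bird bird red south => S bird bird bird red south => S red south bird bird bird red south => S red south red south bird bird bird red south => bird red south red south bird bird bird red south

S => S red south   [S → S red south]
S red south => R bird red south   [S → R bird]
R bird red south => R bird bird red south   [R → R bird]
R bird bird red south => R bird bird bird red south   [R → R bird]
R bird bird bird red south => S bird bird bird red south   [R → S]
S bird bird bird red south => S red south bird bird bird red south   [S → S red south]
S red south bird bird bird red south => S red south red south bird bird bird red south   [S → S red south]
S red south red south bird bird bird red south => bird red south red south bird bird bird red south   [S → bird]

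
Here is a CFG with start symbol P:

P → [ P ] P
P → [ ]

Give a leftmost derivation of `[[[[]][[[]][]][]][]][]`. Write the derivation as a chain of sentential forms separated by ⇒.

P ⇒ [P]P ⇒ [[P]P]P ⇒ [[[P]P]P]P ⇒ [[[[]]P]P]P ⇒ [[[[]][P]P]P]P ⇒ [[[[]][[P]P]P]P]P ⇒ [[[[]][[[]]P]P]P]P ⇒ [[[[]][[[]][]]P]P]P ⇒ [[[[]][[[]][]][]]P]P ⇒ [[[[]][[[]][]][]][]]P ⇒ [[[[]][[[]][]][]][]][]

P ⇒ [P]P   [P → [ P ] P]
[P]P ⇒ [[P]P]P   [P → [ P ] P]
[[P]P]P ⇒ [[[P]P]P]P   [P → [ P ] P]
[[[P]P]P]P ⇒ [[[[]]P]P]P   [P → [ ]]
[[[[]]P]P]P ⇒ [[[[]][P]P]P]P   [P → [ P ] P]
[[[[]][P]P]P]P ⇒ [[[[]][[P]P]P]P]P   [P → [ P ] P]
[[[[]][[P]P]P]P]P ⇒ [[[[]][[[]]P]P]P]P   [P → [ ]]
[[[[]][[[]]P]P]P]P ⇒ [[[[]][[[]][]]P]P]P   [P → [ ]]
[[[[]][[[]][]]P]P]P ⇒ [[[[]][[[]][]][]]P]P   [P → [ ]]
[[[[]][[[]][]][]]P]P ⇒ [[[[]][[[]][]][]][]]P   [P → [ ]]
[[[[]][[[]][]][]][]]P ⇒ [[[[]][[[]][]][]][]][]   [P → [ ]]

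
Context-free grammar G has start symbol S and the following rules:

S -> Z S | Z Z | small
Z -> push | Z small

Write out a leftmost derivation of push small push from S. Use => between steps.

S => Z Z => Z small Z => push small Z => push small push

S => Z Z   [S -> Z Z]
Z Z => Z small Z   [Z -> Z small]
Z small Z => push small Z   [Z -> push]
push small Z => push small push   [Z -> push]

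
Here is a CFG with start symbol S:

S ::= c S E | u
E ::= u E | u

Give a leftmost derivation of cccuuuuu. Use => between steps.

S => cSE   [S ::= c S E]
cSE => ccSEE   [S ::= c S E]
ccSEE => cccSEEE   [S ::= c S E]
cccSEEE => cccuEEE   [S ::= u]
cccuEEE => cccuuEEE   [E ::= u E]
cccuuEEE => cccuuuEE   [E ::= u]
cccuuuEE => cccuuuuE   [E ::= u]
cccuuuuE => cccuuuuu   [E ::= u]

S=>cSE=>ccSEE=>cccSEEE=>cccuEEE=>cccuuEEE=>cccuuuEE=>cccuuuuE=>cccuuuuu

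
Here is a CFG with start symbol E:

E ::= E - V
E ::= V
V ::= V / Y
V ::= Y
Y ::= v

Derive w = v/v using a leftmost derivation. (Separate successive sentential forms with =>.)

E => V => V/Y => Y/Y => v/Y => v/v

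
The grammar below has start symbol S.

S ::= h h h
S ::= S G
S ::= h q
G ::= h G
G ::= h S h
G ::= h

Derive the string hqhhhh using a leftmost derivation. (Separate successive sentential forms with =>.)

S=>SG=>hqG=>hqhG=>hqhhG=>hqhhhG=>hqhhhh

S => SG   [S ::= S G]
SG => hqG   [S ::= h q]
hqG => hqhG   [G ::= h G]
hqhG => hqhhG   [G ::= h G]
hqhhG => hqhhhG   [G ::= h G]
hqhhhG => hqhhhh   [G ::= h]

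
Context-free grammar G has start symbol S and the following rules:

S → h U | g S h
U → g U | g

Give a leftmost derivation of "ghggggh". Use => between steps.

S => gSh   [S → g S h]
gSh => ghUh   [S → h U]
ghUh => ghgUh   [U → g U]
ghgUh => ghggUh   [U → g U]
ghggUh => ghgggUh   [U → g U]
ghgggUh => ghggggh   [U → g]

S=>gSh=>ghUh=>ghgUh=>ghggUh=>ghgggUh=>ghggggh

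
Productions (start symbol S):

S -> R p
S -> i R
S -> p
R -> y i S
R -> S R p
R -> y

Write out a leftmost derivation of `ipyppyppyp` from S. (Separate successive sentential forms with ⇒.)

S⇒iR⇒iSRp⇒iRpRp⇒iSRppRp⇒iRpRppRp⇒iSRppRppRp⇒ipRppRppRp⇒ipyppRppRp⇒ipyppyppRp⇒ipyppyppyp

S ⇒ iR   [S -> i R]
iR ⇒ iSRp   [R -> S R p]
iSRp ⇒ iRpRp   [S -> R p]
iRpRp ⇒ iSRppRp   [R -> S R p]
iSRppRp ⇒ iRpRppRp   [S -> R p]
iRpRppRp ⇒ iSRppRppRp   [R -> S R p]
iSRppRppRp ⇒ ipRppRppRp   [S -> p]
ipRppRppRp ⇒ ipyppRppRp   [R -> y]
ipyppRppRp ⇒ ipyppyppRp   [R -> y]
ipyppyppRp ⇒ ipyppyppyp   [R -> y]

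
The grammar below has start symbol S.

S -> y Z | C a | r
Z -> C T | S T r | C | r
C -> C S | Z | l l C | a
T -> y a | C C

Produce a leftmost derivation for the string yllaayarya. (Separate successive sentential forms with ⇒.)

S⇒yZ⇒yCT⇒yZT⇒ySTrT⇒yCaTrT⇒yllCaTrT⇒yllaaTrT⇒yllaayarT⇒yllaayarya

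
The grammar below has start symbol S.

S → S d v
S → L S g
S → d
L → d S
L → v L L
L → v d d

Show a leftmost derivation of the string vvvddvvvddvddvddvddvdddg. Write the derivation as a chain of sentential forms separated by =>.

S => LSg   [S → L S g]
LSg => vLLSg   [L → v L L]
vLLSg => vvLLLSg   [L → v L L]
vvLLLSg => vvvddLLSg   [L → v d d]
vvvddLLSg => vvvddvLLLSg   [L → v L L]
vvvddvLLLSg => vvvddvvLLLLSg   [L → v L L]
vvvddvvLLLLSg => vvvddvvvddLLLSg   [L → v d d]
vvvddvvvddLLLSg => vvvddvvvddvddLLSg   [L → v d d]
vvvddvvvddvddLLSg => vvvddvvvddvddvLLLSg   [L → v L L]
vvvddvvvddvddvLLLSg => vvvddvvvddvddvdSLLSg   [L → d S]
vvvddvvvddvddvdSLLSg => vvvddvvvddvddvddLLSg   [S → d]
vvvddvvvddvddvddLLSg => vvvddvvvddvddvddvddLSg   [L → v d d]
vvvddvvvddvddvddvddLSg => vvvddvvvddvddvddvddvddSg   [L → v d d]
vvvddvvvddvddvddvddvddSg => vvvddvvvddvddvddvddvdddg   [S → d]

S => LSg => vLLSg => vvLLLSg => vvvddLLSg => vvvddvLLLSg => vvvddvvLLLLSg => vvvddvvvddLLLSg => vvvddvvvddvddLLSg => vvvddvvvddvddvLLLSg => vvvddvvvddvddvdSLLSg => vvvddvvvddvddvddLLSg => vvvddvvvddvddvddvddLSg => vvvddvvvddvddvddvddvddSg => vvvddvvvddvddvddvddvdddg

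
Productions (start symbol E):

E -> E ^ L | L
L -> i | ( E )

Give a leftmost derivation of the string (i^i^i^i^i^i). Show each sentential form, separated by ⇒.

E⇒L⇒(E)⇒(E^L)⇒(E^L^L)⇒(E^L^L^L)⇒(E^L^L^L^L)⇒(E^L^L^L^L^L)⇒(L^L^L^L^L^L)⇒(i^L^L^L^L^L)⇒(i^i^L^L^L^L)⇒(i^i^i^L^L^L)⇒(i^i^i^i^L^L)⇒(i^i^i^i^i^L)⇒(i^i^i^i^i^i)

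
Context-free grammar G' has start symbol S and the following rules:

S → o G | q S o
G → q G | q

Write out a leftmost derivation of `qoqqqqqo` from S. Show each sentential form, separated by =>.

S => qSo   [S → q S o]
qSo => qoGo   [S → o G]
qoGo => qoqGo   [G → q G]
qoqGo => qoqqGo   [G → q G]
qoqqGo => qoqqqGo   [G → q G]
qoqqqGo => qoqqqqGo   [G → q G]
qoqqqqGo => qoqqqqqo   [G → q]

S=>qSo=>qoGo=>qoqGo=>qoqqGo=>qoqqqGo=>qoqqqqGo=>qoqqqqqo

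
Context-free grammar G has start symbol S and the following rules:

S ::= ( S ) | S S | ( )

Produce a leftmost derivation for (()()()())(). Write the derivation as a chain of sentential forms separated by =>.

S => SS   [S ::= S S]
SS => (S)S   [S ::= ( S )]
(S)S => (SS)S   [S ::= S S]
(SS)S => (SSS)S   [S ::= S S]
(SSS)S => (SSSS)S   [S ::= S S]
(SSSS)S => (()SSS)S   [S ::= ( )]
(()SSS)S => (()()SS)S   [S ::= ( )]
(()()SS)S => (()()()S)S   [S ::= ( )]
(()()()S)S => (()()()())S   [S ::= ( )]
(()()()())S => (()()()())()   [S ::= ( )]

S => SS => (S)S => (SS)S => (SSS)S => (SSSS)S => (()SSS)S => (()()SS)S => (()()()S)S => (()()()())S => (()()()())()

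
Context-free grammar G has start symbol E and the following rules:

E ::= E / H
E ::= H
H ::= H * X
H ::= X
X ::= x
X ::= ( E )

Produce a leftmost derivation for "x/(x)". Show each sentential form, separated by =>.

E => E/H => H/H => X/H => x/H => x/X => x/(E) => x/(H) => x/(X) => x/(x)

E => E/H   [E ::= E / H]
E/H => H/H   [E ::= H]
H/H => X/H   [H ::= X]
X/H => x/H   [X ::= x]
x/H => x/X   [H ::= X]
x/X => x/(E)   [X ::= ( E )]
x/(E) => x/(H)   [E ::= H]
x/(H) => x/(X)   [H ::= X]
x/(X) => x/(x)   [X ::= x]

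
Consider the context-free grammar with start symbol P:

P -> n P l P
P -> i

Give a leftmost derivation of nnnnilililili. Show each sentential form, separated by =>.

P => nPlP => nnPlPlP => nnnPlPlPlP => nnnnPlPlPlPlP => nnnnilPlPlPlP => nnnnililPlPlP => nnnnilililPlP => nnnnililililP => nnnnilililili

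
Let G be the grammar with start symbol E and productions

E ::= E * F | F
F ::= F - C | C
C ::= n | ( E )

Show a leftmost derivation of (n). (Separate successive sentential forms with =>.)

E=>F=>C=>(E)=>(F)=>(C)=>(n)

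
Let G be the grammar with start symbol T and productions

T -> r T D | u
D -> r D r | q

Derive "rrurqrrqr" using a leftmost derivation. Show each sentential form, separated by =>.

T => rTD => rrTDD => rruDD => rrurDrD => rrurqrD => rrurqrrDr => rrurqrrqr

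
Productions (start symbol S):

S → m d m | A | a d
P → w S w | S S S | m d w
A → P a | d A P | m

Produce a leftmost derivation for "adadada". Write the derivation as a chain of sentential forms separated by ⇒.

S ⇒ A   [S → A]
A ⇒ Pa   [A → P a]
Pa ⇒ SSSa   [P → S S S]
SSSa ⇒ adSSa   [S → a d]
adSSa ⇒ adadSa   [S → a d]
adadSa ⇒ adadada   [S → a d]

S ⇒ A ⇒ Pa ⇒ SSSa ⇒ adSSa ⇒ adadSa ⇒ adadada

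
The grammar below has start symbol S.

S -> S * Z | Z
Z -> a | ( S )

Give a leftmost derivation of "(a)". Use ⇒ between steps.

S ⇒ Z   [S -> Z]
Z ⇒ (S)   [Z -> ( S )]
(S) ⇒ (Z)   [S -> Z]
(Z) ⇒ (a)   [Z -> a]

S ⇒ Z ⇒ (S) ⇒ (Z) ⇒ (a)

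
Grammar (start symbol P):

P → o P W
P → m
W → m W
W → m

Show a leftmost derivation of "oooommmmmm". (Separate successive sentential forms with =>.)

P => oPW   [P → o P W]
oPW => ooPWW   [P → o P W]
ooPWW => oooPWWW   [P → o P W]
oooPWWW => ooooPWWWW   [P → o P W]
ooooPWWWW => oooomWWWW   [P → m]
oooomWWWW => oooommWWW   [W → m]
oooommWWW => oooommmWWW   [W → m W]
oooommmWWW => oooommmmWW   [W → m]
oooommmmWW => oooommmmmW   [W → m]
oooommmmmW => oooommmmmm   [W → m]

P => oPW => ooPWW => oooPWWW => ooooPWWWW => oooomWWWW => oooommWWW => oooommmWWW => oooommmmWW => oooommmmmW => oooommmmmm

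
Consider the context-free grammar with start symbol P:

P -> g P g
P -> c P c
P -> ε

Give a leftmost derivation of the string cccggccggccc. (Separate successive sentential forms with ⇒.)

P ⇒ cPc   [P -> c P c]
cPc ⇒ ccPcc   [P -> c P c]
ccPcc ⇒ cccPccc   [P -> c P c]
cccPccc ⇒ cccgPgccc   [P -> g P g]
cccgPgccc ⇒ cccggPggccc   [P -> g P g]
cccggPggccc ⇒ cccggcPcggccc   [P -> c P c]
cccggcPcggccc ⇒ cccggccggccc   [P -> ε]

P ⇒ cPc ⇒ ccPcc ⇒ cccPccc ⇒ cccgPgccc ⇒ cccggPggccc ⇒ cccggcPcggccc ⇒ cccggccggccc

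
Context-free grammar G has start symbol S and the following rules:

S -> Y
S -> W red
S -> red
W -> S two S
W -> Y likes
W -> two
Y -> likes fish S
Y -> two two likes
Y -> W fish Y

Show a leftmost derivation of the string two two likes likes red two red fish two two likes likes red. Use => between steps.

S => W red => Y likes red => W fish Y likes red => S two S fish Y likes red => W red two S fish Y likes red => Y likes red two S fish Y likes red => two two likes likes red two S fish Y likes red => two two likes likes red two red fish Y likes red => two two likes likes red two red fish two two likes likes red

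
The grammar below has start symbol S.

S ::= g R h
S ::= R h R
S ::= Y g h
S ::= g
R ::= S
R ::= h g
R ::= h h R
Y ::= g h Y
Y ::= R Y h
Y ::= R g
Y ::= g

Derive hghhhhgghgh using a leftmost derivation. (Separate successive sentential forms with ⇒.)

S ⇒ RhR ⇒ hghR ⇒ hghS ⇒ hghYgh ⇒ hghRYhgh ⇒ hghhhRYhgh ⇒ hghhhhgYhgh ⇒ hghhhhgghgh

S ⇒ RhR   [S ::= R h R]
RhR ⇒ hghR   [R ::= h g]
hghR ⇒ hghS   [R ::= S]
hghS ⇒ hghYgh   [S ::= Y g h]
hghYgh ⇒ hghRYhgh   [Y ::= R Y h]
hghRYhgh ⇒ hghhhRYhgh   [R ::= h h R]
hghhhRYhgh ⇒ hghhhhgYhgh   [R ::= h g]
hghhhhgYhgh ⇒ hghhhhgghgh   [Y ::= g]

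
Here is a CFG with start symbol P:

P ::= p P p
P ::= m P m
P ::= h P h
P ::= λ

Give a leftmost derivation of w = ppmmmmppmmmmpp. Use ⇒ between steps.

P ⇒ pPp ⇒ ppPpp ⇒ ppmPmpp ⇒ ppmmPmmpp ⇒ ppmmmPmmmpp ⇒ ppmmmmPmmmmpp ⇒ ppmmmmpPpmmmmpp ⇒ ppmmmmppmmmmpp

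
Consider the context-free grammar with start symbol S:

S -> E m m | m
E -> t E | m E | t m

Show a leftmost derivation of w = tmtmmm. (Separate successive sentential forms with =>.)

S => Emm   [S -> E m m]
Emm => tEmm   [E -> t E]
tEmm => tmEmm   [E -> m E]
tmEmm => tmtmmm   [E -> t m]

S => Emm => tEmm => tmEmm => tmtmmm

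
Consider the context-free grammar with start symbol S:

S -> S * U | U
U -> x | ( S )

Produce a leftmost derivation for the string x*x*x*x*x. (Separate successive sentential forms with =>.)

S => S*U => S*U*U => S*U*U*U => S*U*U*U*U => U*U*U*U*U => x*U*U*U*U => x*x*U*U*U => x*x*x*U*U => x*x*x*x*U => x*x*x*x*x

S => S*U   [S -> S * U]
S*U => S*U*U   [S -> S * U]
S*U*U => S*U*U*U   [S -> S * U]
S*U*U*U => S*U*U*U*U   [S -> S * U]
S*U*U*U*U => U*U*U*U*U   [S -> U]
U*U*U*U*U => x*U*U*U*U   [U -> x]
x*U*U*U*U => x*x*U*U*U   [U -> x]
x*x*U*U*U => x*x*x*U*U   [U -> x]
x*x*x*U*U => x*x*x*x*U   [U -> x]
x*x*x*x*U => x*x*x*x*x   [U -> x]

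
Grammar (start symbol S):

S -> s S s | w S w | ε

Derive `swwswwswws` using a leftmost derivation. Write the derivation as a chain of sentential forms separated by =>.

S=>sSs=>swSws=>swwSwws=>swwsSswws=>swwswSwswws=>swwswwswws

S => sSs   [S -> s S s]
sSs => swSws   [S -> w S w]
swSws => swwSwws   [S -> w S w]
swwSwws => swwsSswws   [S -> s S s]
swwsSswws => swwswSwswws   [S -> w S w]
swwswSwswws => swwswwswws   [S -> ε]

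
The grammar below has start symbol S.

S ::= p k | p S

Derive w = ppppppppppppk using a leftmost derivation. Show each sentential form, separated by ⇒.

S ⇒ pS ⇒ ppS ⇒ pppS ⇒ ppppS ⇒ pppppS ⇒ ppppppS ⇒ pppppppS ⇒ ppppppppS ⇒ pppppppppS ⇒ ppppppppppS ⇒ pppppppppppS ⇒ ppppppppppppk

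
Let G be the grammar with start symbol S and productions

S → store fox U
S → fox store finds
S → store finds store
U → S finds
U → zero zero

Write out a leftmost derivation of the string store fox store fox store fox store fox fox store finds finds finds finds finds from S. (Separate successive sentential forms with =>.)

S => store fox U => store fox S finds => store fox store fox U finds => store fox store fox S finds finds => store fox store fox store fox U finds finds => store fox store fox store fox S finds finds finds => store fox store fox store fox store fox U finds finds finds => store fox store fox store fox store fox S finds finds finds finds => store fox store fox store fox store fox fox store finds finds finds finds finds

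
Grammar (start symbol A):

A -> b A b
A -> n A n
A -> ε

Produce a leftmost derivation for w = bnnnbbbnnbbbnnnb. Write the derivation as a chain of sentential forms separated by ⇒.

A ⇒ bAb   [A -> b A b]
bAb ⇒ bnAnb   [A -> n A n]
bnAnb ⇒ bnnAnnb   [A -> n A n]
bnnAnnb ⇒ bnnnAnnnb   [A -> n A n]
bnnnAnnnb ⇒ bnnnbAbnnnb   [A -> b A b]
bnnnbAbnnnb ⇒ bnnnbbAbbnnnb   [A -> b A b]
bnnnbbAbbnnnb ⇒ bnnnbbbAbbbnnnb   [A -> b A b]
bnnnbbbAbbbnnnb ⇒ bnnnbbbnAnbbbnnnb   [A -> n A n]
bnnnbbbnAnbbbnnnb ⇒ bnnnbbbnnbbbnnnb   [A -> ε]

A ⇒ bAb ⇒ bnAnb ⇒ bnnAnnb ⇒ bnnnAnnnb ⇒ bnnnbAbnnnb ⇒ bnnnbbAbbnnnb ⇒ bnnnbbbAbbbnnnb ⇒ bnnnbbbnAnbbbnnnb ⇒ bnnnbbbnnbbbnnnb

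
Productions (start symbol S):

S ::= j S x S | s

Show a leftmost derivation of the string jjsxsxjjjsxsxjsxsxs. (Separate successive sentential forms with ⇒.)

S ⇒ jSxS   [S ::= j S x S]
jSxS ⇒ jjSxSxS   [S ::= j S x S]
jjSxSxS ⇒ jjsxSxS   [S ::= s]
jjsxSxS ⇒ jjsxsxS   [S ::= s]
jjsxsxS ⇒ jjsxsxjSxS   [S ::= j S x S]
jjsxsxjSxS ⇒ jjsxsxjjSxSxS   [S ::= j S x S]
jjsxsxjjSxSxS ⇒ jjsxsxjjjSxSxSxS   [S ::= j S x S]
jjsxsxjjjSxSxSxS ⇒ jjsxsxjjjsxSxSxS   [S ::= s]
jjsxsxjjjsxSxSxS ⇒ jjsxsxjjjsxsxSxS   [S ::= s]
jjsxsxjjjsxsxSxS ⇒ jjsxsxjjjsxsxjSxSxS   [S ::= j S x S]
jjsxsxjjjsxsxjSxSxS ⇒ jjsxsxjjjsxsxjsxSxS   [S ::= s]
jjsxsxjjjsxsxjsxSxS ⇒ jjsxsxjjjsxsxjsxsxS   [S ::= s]
jjsxsxjjjsxsxjsxsxS ⇒ jjsxsxjjjsxsxjsxsxs   [S ::= s]

S ⇒ jSxS ⇒ jjSxSxS ⇒ jjsxSxS ⇒ jjsxsxS ⇒ jjsxsxjSxS ⇒ jjsxsxjjSxSxS ⇒ jjsxsxjjjSxSxSxS ⇒ jjsxsxjjjsxSxSxS ⇒ jjsxsxjjjsxsxSxS ⇒ jjsxsxjjjsxsxjSxSxS ⇒ jjsxsxjjjsxsxjsxSxS ⇒ jjsxsxjjjsxsxjsxsxS ⇒ jjsxsxjjjsxsxjsxsxs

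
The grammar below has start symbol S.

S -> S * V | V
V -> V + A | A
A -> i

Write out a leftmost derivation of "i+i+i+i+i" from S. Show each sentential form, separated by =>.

S => V => V+A => V+A+A => V+A+A+A => V+A+A+A+A => A+A+A+A+A => i+A+A+A+A => i+i+A+A+A => i+i+i+A+A => i+i+i+i+A => i+i+i+i+i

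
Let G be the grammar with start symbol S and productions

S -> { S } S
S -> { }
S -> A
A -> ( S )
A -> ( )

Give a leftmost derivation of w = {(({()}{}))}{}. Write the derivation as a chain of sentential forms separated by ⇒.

S⇒{S}S⇒{A}S⇒{(S)}S⇒{(A)}S⇒{((S))}S⇒{(({S}S))}S⇒{(({A}S))}S⇒{(({()}S))}S⇒{(({()}{}))}S⇒{(({()}{}))}{}

S ⇒ {S}S   [S -> { S } S]
{S}S ⇒ {A}S   [S -> A]
{A}S ⇒ {(S)}S   [A -> ( S )]
{(S)}S ⇒ {(A)}S   [S -> A]
{(A)}S ⇒ {((S))}S   [A -> ( S )]
{((S))}S ⇒ {(({S}S))}S   [S -> { S } S]
{(({S}S))}S ⇒ {(({A}S))}S   [S -> A]
{(({A}S))}S ⇒ {(({()}S))}S   [A -> ( )]
{(({()}S))}S ⇒ {(({()}{}))}S   [S -> { }]
{(({()}{}))}S ⇒ {(({()}{}))}{}   [S -> { }]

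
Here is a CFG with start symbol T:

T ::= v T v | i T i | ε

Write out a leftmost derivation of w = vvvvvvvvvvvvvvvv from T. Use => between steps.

T => vTv => vvTvv => vvvTvvv => vvvvTvvvv => vvvvvTvvvvv => vvvvvvTvvvvvv => vvvvvvvTvvvvvvv => vvvvvvvvTvvvvvvvv => vvvvvvvvvvvvvvvv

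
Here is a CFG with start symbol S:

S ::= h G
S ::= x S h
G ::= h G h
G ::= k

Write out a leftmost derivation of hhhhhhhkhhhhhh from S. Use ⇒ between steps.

S⇒hG⇒hhGh⇒hhhGhh⇒hhhhGhhh⇒hhhhhGhhhh⇒hhhhhhGhhhhh⇒hhhhhhhGhhhhhh⇒hhhhhhhkhhhhhh

S ⇒ hG   [S ::= h G]
hG ⇒ hhGh   [G ::= h G h]
hhGh ⇒ hhhGhh   [G ::= h G h]
hhhGhh ⇒ hhhhGhhh   [G ::= h G h]
hhhhGhhh ⇒ hhhhhGhhhh   [G ::= h G h]
hhhhhGhhhh ⇒ hhhhhhGhhhhh   [G ::= h G h]
hhhhhhGhhhhh ⇒ hhhhhhhGhhhhhh   [G ::= h G h]
hhhhhhhGhhhhhh ⇒ hhhhhhhkhhhhhh   [G ::= k]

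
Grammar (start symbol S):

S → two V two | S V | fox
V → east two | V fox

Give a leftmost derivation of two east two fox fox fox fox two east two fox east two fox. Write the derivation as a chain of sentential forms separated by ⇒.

S ⇒ S V   [S → S V]
S V ⇒ S V V   [S → S V]
S V V ⇒ two V two V V   [S → two V two]
two V two V V ⇒ two V fox two V V   [V → V fox]
two V fox two V V ⇒ two V fox fox two V V   [V → V fox]
two V fox fox two V V ⇒ two V fox fox fox two V V   [V → V fox]
two V fox fox fox two V V ⇒ two V fox fox fox fox two V V   [V → V fox]
two V fox fox fox fox two V V ⇒ two east two fox fox fox fox two V V   [V → east two]
two east two fox fox fox fox two V V ⇒ two east two fox fox fox fox two V fox V   [V → V fox]
two east two fox fox fox fox two V fox V ⇒ two east two fox fox fox fox two east two fox V   [V → east two]
two east two fox fox fox fox two east two fox V ⇒ two east two fox fox fox fox two east two fox V fox   [V → V fox]
two east two fox fox fox fox two east two fox V fox ⇒ two east two fox fox fox fox two east two fox east two fox   [V → east two]

S ⇒ S V ⇒ S V V ⇒ two V two V V ⇒ two V fox two V V ⇒ two V fox fox two V V ⇒ two V fox fox fox two V V ⇒ two V fox fox fox fox two V V ⇒ two east two fox fox fox fox two V V ⇒ two east two fox fox fox fox two V fox V ⇒ two east two fox fox fox fox two east two fox V ⇒ two east two fox fox fox fox two east two fox V fox ⇒ two east two fox fox fox fox two east two fox east two fox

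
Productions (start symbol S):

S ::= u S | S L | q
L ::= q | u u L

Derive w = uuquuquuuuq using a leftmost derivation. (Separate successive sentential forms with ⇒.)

S ⇒ uS   [S ::= u S]
uS ⇒ uSL   [S ::= S L]
uSL ⇒ uSLL   [S ::= S L]
uSLL ⇒ uuSLL   [S ::= u S]
uuSLL ⇒ uuqLL   [S ::= q]
uuqLL ⇒ uuquuLL   [L ::= u u L]
uuquuLL ⇒ uuquuqL   [L ::= q]
uuquuqL ⇒ uuquuquuL   [L ::= u u L]
uuquuquuL ⇒ uuquuquuuuL   [L ::= u u L]
uuquuquuuuL ⇒ uuquuquuuuq   [L ::= q]

S⇒uS⇒uSL⇒uSLL⇒uuSLL⇒uuqLL⇒uuquuLL⇒uuquuqL⇒uuquuquuL⇒uuquuquuuuL⇒uuquuquuuuq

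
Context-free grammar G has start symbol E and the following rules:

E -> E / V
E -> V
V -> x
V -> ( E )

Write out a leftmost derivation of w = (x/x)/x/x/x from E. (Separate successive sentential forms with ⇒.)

E ⇒ E/V ⇒ E/V/V ⇒ E/V/V/V ⇒ V/V/V/V ⇒ (E)/V/V/V ⇒ (E/V)/V/V/V ⇒ (V/V)/V/V/V ⇒ (x/V)/V/V/V ⇒ (x/x)/V/V/V ⇒ (x/x)/x/V/V ⇒ (x/x)/x/x/V ⇒ (x/x)/x/x/x

E ⇒ E/V   [E -> E / V]
E/V ⇒ E/V/V   [E -> E / V]
E/V/V ⇒ E/V/V/V   [E -> E / V]
E/V/V/V ⇒ V/V/V/V   [E -> V]
V/V/V/V ⇒ (E)/V/V/V   [V -> ( E )]
(E)/V/V/V ⇒ (E/V)/V/V/V   [E -> E / V]
(E/V)/V/V/V ⇒ (V/V)/V/V/V   [E -> V]
(V/V)/V/V/V ⇒ (x/V)/V/V/V   [V -> x]
(x/V)/V/V/V ⇒ (x/x)/V/V/V   [V -> x]
(x/x)/V/V/V ⇒ (x/x)/x/V/V   [V -> x]
(x/x)/x/V/V ⇒ (x/x)/x/x/V   [V -> x]
(x/x)/x/x/V ⇒ (x/x)/x/x/x   [V -> x]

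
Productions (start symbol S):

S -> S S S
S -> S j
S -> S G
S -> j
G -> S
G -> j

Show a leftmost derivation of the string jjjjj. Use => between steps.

S => Sj => Sjj => Sjjj => SGjjj => jGjjj => jjjjj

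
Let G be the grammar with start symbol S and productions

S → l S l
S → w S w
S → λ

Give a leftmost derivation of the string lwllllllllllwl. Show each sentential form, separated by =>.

S => lSl   [S → l S l]
lSl => lwSwl   [S → w S w]
lwSwl => lwlSlwl   [S → l S l]
lwlSlwl => lwllSllwl   [S → l S l]
lwllSllwl => lwlllSlllwl   [S → l S l]
lwlllSlllwl => lwllllSllllwl   [S → l S l]
lwllllSllllwl => lwlllllSlllllwl   [S → l S l]
lwlllllSlllllwl => lwllllllllllwl   [S → λ]

S => lSl => lwSwl => lwlSlwl => lwllSllwl => lwlllSlllwl => lwllllSllllwl => lwlllllSlllllwl => lwllllllllllwl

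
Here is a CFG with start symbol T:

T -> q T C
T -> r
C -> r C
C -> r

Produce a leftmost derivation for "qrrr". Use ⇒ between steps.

T⇒qTC⇒qrC⇒qrrC⇒qrrr

T ⇒ qTC   [T -> q T C]
qTC ⇒ qrC   [T -> r]
qrC ⇒ qrrC   [C -> r C]
qrrC ⇒ qrrr   [C -> r]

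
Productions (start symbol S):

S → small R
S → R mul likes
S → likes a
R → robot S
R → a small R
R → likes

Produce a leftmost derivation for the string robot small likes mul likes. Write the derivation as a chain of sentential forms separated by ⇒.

S ⇒ R mul likes   [S → R mul likes]
R mul likes ⇒ robot S mul likes   [R → robot S]
robot S mul likes ⇒ robot small R mul likes   [S → small R]
robot small R mul likes ⇒ robot small likes mul likes   [R → likes]

S ⇒ R mul likes ⇒ robot S mul likes ⇒ robot small R mul likes ⇒ robot small likes mul likes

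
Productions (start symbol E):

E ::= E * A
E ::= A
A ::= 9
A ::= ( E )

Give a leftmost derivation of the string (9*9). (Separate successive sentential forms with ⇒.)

E ⇒ A ⇒ (E) ⇒ (E*A) ⇒ (A*A) ⇒ (9*A) ⇒ (9*9)

E ⇒ A   [E ::= A]
A ⇒ (E)   [A ::= ( E )]
(E) ⇒ (E*A)   [E ::= E * A]
(E*A) ⇒ (A*A)   [E ::= A]
(A*A) ⇒ (9*A)   [A ::= 9]
(9*A) ⇒ (9*9)   [A ::= 9]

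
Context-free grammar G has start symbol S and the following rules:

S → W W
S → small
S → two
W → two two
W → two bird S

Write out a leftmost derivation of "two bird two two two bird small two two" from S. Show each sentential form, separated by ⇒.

S ⇒ W W ⇒ two bird S W ⇒ two bird W W W ⇒ two bird two two W W ⇒ two bird two two two bird S W ⇒ two bird two two two bird small W ⇒ two bird two two two bird small two two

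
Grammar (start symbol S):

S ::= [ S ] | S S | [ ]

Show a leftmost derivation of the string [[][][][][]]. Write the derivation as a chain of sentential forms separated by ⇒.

S⇒[S]⇒[SS]⇒[SSS]⇒[SSSS]⇒[SSSSS]⇒[[]SSSS]⇒[[][]SSS]⇒[[][][]SS]⇒[[][][][]S]⇒[[][][][][]]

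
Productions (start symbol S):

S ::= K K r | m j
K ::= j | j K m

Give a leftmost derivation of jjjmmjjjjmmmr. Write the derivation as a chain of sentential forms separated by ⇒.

S ⇒ KKr ⇒ jKmKr ⇒ jjKmmKr ⇒ jjjmmKr ⇒ jjjmmjKmr ⇒ jjjmmjjKmmr ⇒ jjjmmjjjKmmmr ⇒ jjjmmjjjjmmmr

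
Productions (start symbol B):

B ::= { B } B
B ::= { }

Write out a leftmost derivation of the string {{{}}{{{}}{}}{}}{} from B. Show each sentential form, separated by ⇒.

B ⇒ {B}B ⇒ {{B}B}B ⇒ {{{}}B}B ⇒ {{{}}{B}B}B ⇒ {{{}}{{B}B}B}B ⇒ {{{}}{{{}}B}B}B ⇒ {{{}}{{{}}{}}B}B ⇒ {{{}}{{{}}{}}{}}B ⇒ {{{}}{{{}}{}}{}}{}

B ⇒ {B}B   [B ::= { B } B]
{B}B ⇒ {{B}B}B   [B ::= { B } B]
{{B}B}B ⇒ {{{}}B}B   [B ::= { }]
{{{}}B}B ⇒ {{{}}{B}B}B   [B ::= { B } B]
{{{}}{B}B}B ⇒ {{{}}{{B}B}B}B   [B ::= { B } B]
{{{}}{{B}B}B}B ⇒ {{{}}{{{}}B}B}B   [B ::= { }]
{{{}}{{{}}B}B}B ⇒ {{{}}{{{}}{}}B}B   [B ::= { }]
{{{}}{{{}}{}}B}B ⇒ {{{}}{{{}}{}}{}}B   [B ::= { }]
{{{}}{{{}}{}}{}}B ⇒ {{{}}{{{}}{}}{}}{}   [B ::= { }]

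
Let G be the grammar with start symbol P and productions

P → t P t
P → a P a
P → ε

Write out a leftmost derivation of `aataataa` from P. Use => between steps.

P => aPa => aaPaa => aatPtaa => aataPataa => aataataa

P => aPa   [P → a P a]
aPa => aaPaa   [P → a P a]
aaPaa => aatPtaa   [P → t P t]
aatPtaa => aataPataa   [P → a P a]
aataPataa => aataataa   [P → ε]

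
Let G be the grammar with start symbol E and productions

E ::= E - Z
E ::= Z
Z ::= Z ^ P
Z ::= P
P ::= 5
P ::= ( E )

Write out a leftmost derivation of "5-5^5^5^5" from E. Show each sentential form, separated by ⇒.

E ⇒ E-Z ⇒ Z-Z ⇒ P-Z ⇒ 5-Z ⇒ 5-Z^P ⇒ 5-Z^P^P ⇒ 5-Z^P^P^P ⇒ 5-P^P^P^P ⇒ 5-5^P^P^P ⇒ 5-5^5^P^P ⇒ 5-5^5^5^P ⇒ 5-5^5^5^5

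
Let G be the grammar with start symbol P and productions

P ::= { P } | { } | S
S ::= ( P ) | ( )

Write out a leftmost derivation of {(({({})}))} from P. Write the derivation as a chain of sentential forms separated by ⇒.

P ⇒ {P} ⇒ {S} ⇒ {(P)} ⇒ {(S)} ⇒ {((P))} ⇒ {(({P}))} ⇒ {(({S}))} ⇒ {(({(P)}))} ⇒ {(({({})}))}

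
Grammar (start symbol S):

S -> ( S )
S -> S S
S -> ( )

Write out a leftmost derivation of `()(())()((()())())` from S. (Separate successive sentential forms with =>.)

S => SS   [S -> S S]
SS => SSS   [S -> S S]
SSS => ()SS   [S -> ( )]
()SS => ()SSS   [S -> S S]
()SSS => ()(S)SS   [S -> ( S )]
()(S)SS => ()(())SS   [S -> ( )]
()(())SS => ()(())()S   [S -> ( )]
()(())()S => ()(())()(S)   [S -> ( S )]
()(())()(S) => ()(())()(SS)   [S -> S S]
()(())()(SS) => ()(())()((S)S)   [S -> ( S )]
()(())()((S)S) => ()(())()((SS)S)   [S -> S S]
()(())()((SS)S) => ()(())()((()S)S)   [S -> ( )]
()(())()((()S)S) => ()(())()((()())S)   [S -> ( )]
()(())()((()())S) => ()(())()((()())())   [S -> ( )]

S => SS => SSS => ()SS => ()SSS => ()(S)SS => ()(())SS => ()(())()S => ()(())()(S) => ()(())()(SS) => ()(())()((S)S) => ()(())()((SS)S) => ()(())()((()S)S) => ()(())()((()())S) => ()(())()((()())())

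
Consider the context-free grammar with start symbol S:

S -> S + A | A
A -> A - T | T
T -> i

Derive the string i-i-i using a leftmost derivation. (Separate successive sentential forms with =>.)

S => A   [S -> A]
A => A-T   [A -> A - T]
A-T => A-T-T   [A -> A - T]
A-T-T => T-T-T   [A -> T]
T-T-T => i-T-T   [T -> i]
i-T-T => i-i-T   [T -> i]
i-i-T => i-i-i   [T -> i]

S => A => A-T => A-T-T => T-T-T => i-T-T => i-i-T => i-i-i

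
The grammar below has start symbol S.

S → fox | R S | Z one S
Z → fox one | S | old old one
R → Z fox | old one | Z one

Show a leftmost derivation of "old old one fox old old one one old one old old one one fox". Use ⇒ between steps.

S ⇒ R S   [S → R S]
R S ⇒ Z fox S   [R → Z fox]
Z fox S ⇒ old old one fox S   [Z → old old one]
old old one fox S ⇒ old old one fox R S   [S → R S]
old old one fox R S ⇒ old old one fox Z one S   [R → Z one]
old old one fox Z one S ⇒ old old one fox old old one one S   [Z → old old one]
old old one fox old old one one S ⇒ old old one fox old old one one R S   [S → R S]
old old one fox old old one one R S ⇒ old old one fox old old one one old one S   [R → old one]
old old one fox old old one one old one S ⇒ old old one fox old old one one old one Z one S   [S → Z one S]
old old one fox old old one one old one Z one S ⇒ old old one fox old old one one old one old old one one S   [Z → old old one]
old old one fox old old one one old one old old one one S ⇒ old old one fox old old one one old one old old one one fox   [S → fox]

S ⇒ R S ⇒ Z fox S ⇒ old old one fox S ⇒ old old one fox R S ⇒ old old one fox Z one S ⇒ old old one fox old old one one S ⇒ old old one fox old old one one R S ⇒ old old one fox old old one one old one S ⇒ old old one fox old old one one old one Z one S ⇒ old old one fox old old one one old one old old one one S ⇒ old old one fox old old one one old one old old one one fox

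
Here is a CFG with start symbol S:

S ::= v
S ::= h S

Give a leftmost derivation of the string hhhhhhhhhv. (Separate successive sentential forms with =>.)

S => hS   [S ::= h S]
hS => hhS   [S ::= h S]
hhS => hhhS   [S ::= h S]
hhhS => hhhhS   [S ::= h S]
hhhhS => hhhhhS   [S ::= h S]
hhhhhS => hhhhhhS   [S ::= h S]
hhhhhhS => hhhhhhhS   [S ::= h S]
hhhhhhhS => hhhhhhhhS   [S ::= h S]
hhhhhhhhS => hhhhhhhhhS   [S ::= h S]
hhhhhhhhhS => hhhhhhhhhv   [S ::= v]

S => hS => hhS => hhhS => hhhhS => hhhhhS => hhhhhhS => hhhhhhhS => hhhhhhhhS => hhhhhhhhhS => hhhhhhhhhv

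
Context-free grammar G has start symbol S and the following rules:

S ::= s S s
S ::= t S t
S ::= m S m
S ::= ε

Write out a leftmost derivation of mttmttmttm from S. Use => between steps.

S => mSm => mtStm => mttSttm => mttmSmttm => mttmtStmttm => mttmttmttm

S => mSm   [S ::= m S m]
mSm => mtStm   [S ::= t S t]
mtStm => mttSttm   [S ::= t S t]
mttSttm => mttmSmttm   [S ::= m S m]
mttmSmttm => mttmtStmttm   [S ::= t S t]
mttmtStmttm => mttmttmttm   [S ::= ε]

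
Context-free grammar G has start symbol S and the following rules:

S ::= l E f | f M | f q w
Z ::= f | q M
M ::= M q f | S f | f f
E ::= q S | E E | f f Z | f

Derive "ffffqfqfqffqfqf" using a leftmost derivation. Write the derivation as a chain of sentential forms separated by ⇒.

S ⇒ fM ⇒ fMqf ⇒ fMqfqf ⇒ fSfqfqf ⇒ ffMfqfqf ⇒ ffMqffqfqf ⇒ ffMqfqffqfqf ⇒ ffMqfqfqffqfqf ⇒ ffffqfqfqffqfqf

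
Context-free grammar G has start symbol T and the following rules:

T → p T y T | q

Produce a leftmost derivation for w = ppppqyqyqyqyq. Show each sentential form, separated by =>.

T => pTyT => ppTyTyT => pppTyTyTyT => ppppTyTyTyTyT => ppppqyTyTyTyT => ppppqyqyTyTyT => ppppqyqyqyTyT => ppppqyqyqyqyT => ppppqyqyqyqyq

T => pTyT   [T → p T y T]
pTyT => ppTyTyT   [T → p T y T]
ppTyTyT => pppTyTyTyT   [T → p T y T]
pppTyTyTyT => ppppTyTyTyTyT   [T → p T y T]
ppppTyTyTyTyT => ppppqyTyTyTyT   [T → q]
ppppqyTyTyTyT => ppppqyqyTyTyT   [T → q]
ppppqyqyTyTyT => ppppqyqyqyTyT   [T → q]
ppppqyqyqyTyT => ppppqyqyqyqyT   [T → q]
ppppqyqyqyqyT => ppppqyqyqyqyq   [T → q]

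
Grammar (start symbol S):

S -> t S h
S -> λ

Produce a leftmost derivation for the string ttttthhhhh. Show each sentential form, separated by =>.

S => tSh   [S -> t S h]
tSh => ttShh   [S -> t S h]
ttShh => tttShhh   [S -> t S h]
tttShhh => ttttShhhh   [S -> t S h]
ttttShhhh => tttttShhhhh   [S -> t S h]
tttttShhhhh => ttttthhhhh   [S -> λ]

S => tSh => ttShh => tttShhh => ttttShhhh => tttttShhhhh => ttttthhhhh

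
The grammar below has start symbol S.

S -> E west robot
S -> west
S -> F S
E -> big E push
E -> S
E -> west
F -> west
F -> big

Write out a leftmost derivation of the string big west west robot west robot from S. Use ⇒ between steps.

S ⇒ E west robot   [S -> E west robot]
E west robot ⇒ S west robot   [E -> S]
S west robot ⇒ F S west robot   [S -> F S]
F S west robot ⇒ big S west robot   [F -> big]
big S west robot ⇒ big E west robot west robot   [S -> E west robot]
big E west robot west robot ⇒ big west west robot west robot   [E -> west]

S ⇒ E west robot ⇒ S west robot ⇒ F S west robot ⇒ big S west robot ⇒ big E west robot west robot ⇒ big west west robot west robot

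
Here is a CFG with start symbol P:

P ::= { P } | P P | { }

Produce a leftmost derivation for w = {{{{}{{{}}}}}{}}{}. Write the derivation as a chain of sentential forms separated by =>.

P=>PP=>{P}P=>{PP}P=>{{P}P}P=>{{{P}}P}P=>{{{PP}}P}P=>{{{{}P}}P}P=>{{{{}{P}}}P}P=>{{{{}{{P}}}}P}P=>{{{{}{{{}}}}}P}P=>{{{{}{{{}}}}}{}}P=>{{{{}{{{}}}}}{}}{}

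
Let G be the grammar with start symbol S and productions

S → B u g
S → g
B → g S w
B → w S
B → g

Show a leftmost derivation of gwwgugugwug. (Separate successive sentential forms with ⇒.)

S⇒Bug⇒gSwug⇒gBugwug⇒gwSugwug⇒gwBugugwug⇒gwwSugugwug⇒gwwgugugwug

S ⇒ Bug   [S → B u g]
Bug ⇒ gSwug   [B → g S w]
gSwug ⇒ gBugwug   [S → B u g]
gBugwug ⇒ gwSugwug   [B → w S]
gwSugwug ⇒ gwBugugwug   [S → B u g]
gwBugugwug ⇒ gwwSugugwug   [B → w S]
gwwSugugwug ⇒ gwwgugugwug   [S → g]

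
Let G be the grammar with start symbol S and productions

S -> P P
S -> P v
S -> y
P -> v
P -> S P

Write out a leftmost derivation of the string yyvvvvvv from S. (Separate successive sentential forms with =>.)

S => PP => SPP => PPPP => SPPPP => yPPPP => ySPPPP => yPvPPPP => ySPvPPPP => yyPvPPPP => yyvvPPPP => yyvvvPPP => yyvvvvPP => yyvvvvvP => yyvvvvvv

S => PP   [S -> P P]
PP => SPP   [P -> S P]
SPP => PPPP   [S -> P P]
PPPP => SPPPP   [P -> S P]
SPPPP => yPPPP   [S -> y]
yPPPP => ySPPPP   [P -> S P]
ySPPPP => yPvPPPP   [S -> P v]
yPvPPPP => ySPvPPPP   [P -> S P]
ySPvPPPP => yyPvPPPP   [S -> y]
yyPvPPPP => yyvvPPPP   [P -> v]
yyvvPPPP => yyvvvPPP   [P -> v]
yyvvvPPP => yyvvvvPP   [P -> v]
yyvvvvPP => yyvvvvvP   [P -> v]
yyvvvvvP => yyvvvvvv   [P -> v]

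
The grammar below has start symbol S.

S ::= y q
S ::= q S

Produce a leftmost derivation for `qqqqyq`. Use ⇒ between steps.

S ⇒ qS ⇒ qqS ⇒ qqqS ⇒ qqqqS ⇒ qqqqyq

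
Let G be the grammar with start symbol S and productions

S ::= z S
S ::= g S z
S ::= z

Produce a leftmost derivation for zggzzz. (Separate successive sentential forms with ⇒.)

S⇒zS⇒zgSz⇒zggSzz⇒zggzzz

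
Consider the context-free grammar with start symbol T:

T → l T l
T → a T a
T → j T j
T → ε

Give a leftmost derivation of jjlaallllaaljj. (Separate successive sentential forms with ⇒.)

T ⇒ jTj   [T → j T j]
jTj ⇒ jjTjj   [T → j T j]
jjTjj ⇒ jjlTljj   [T → l T l]
jjlTljj ⇒ jjlaTaljj   [T → a T a]
jjlaTaljj ⇒ jjlaaTaaljj   [T → a T a]
jjlaaTaaljj ⇒ jjlaalTlaaljj   [T → l T l]
jjlaalTlaaljj ⇒ jjlaallTllaaljj   [T → l T l]
jjlaallTllaaljj ⇒ jjlaallllaaljj   [T → ε]

T ⇒ jTj ⇒ jjTjj ⇒ jjlTljj ⇒ jjlaTaljj ⇒ jjlaaTaaljj ⇒ jjlaalTlaaljj ⇒ jjlaallTllaaljj ⇒ jjlaallllaaljj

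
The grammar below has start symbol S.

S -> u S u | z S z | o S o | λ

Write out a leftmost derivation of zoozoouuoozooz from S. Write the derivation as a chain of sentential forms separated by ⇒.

S⇒zSz⇒zoSoz⇒zooSooz⇒zoozSzooz⇒zoozoSozooz⇒zoozooSoozooz⇒zoozoouSuoozooz⇒zoozoouuoozooz

S ⇒ zSz   [S -> z S z]
zSz ⇒ zoSoz   [S -> o S o]
zoSoz ⇒ zooSooz   [S -> o S o]
zooSooz ⇒ zoozSzooz   [S -> z S z]
zoozSzooz ⇒ zoozoSozooz   [S -> o S o]
zoozoSozooz ⇒ zoozooSoozooz   [S -> o S o]
zoozooSoozooz ⇒ zoozoouSuoozooz   [S -> u S u]
zoozoouSuoozooz ⇒ zoozoouuoozooz   [S -> λ]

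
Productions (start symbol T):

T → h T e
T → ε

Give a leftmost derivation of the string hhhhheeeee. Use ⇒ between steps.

T ⇒ hTe ⇒ hhTee ⇒ hhhTeee ⇒ hhhhTeeee ⇒ hhhhhTeeeee ⇒ hhhhheeeee

T ⇒ hTe   [T → h T e]
hTe ⇒ hhTee   [T → h T e]
hhTee ⇒ hhhTeee   [T → h T e]
hhhTeee ⇒ hhhhTeeee   [T → h T e]
hhhhTeeee ⇒ hhhhhTeeeee   [T → h T e]
hhhhhTeeeee ⇒ hhhhheeeee   [T → ε]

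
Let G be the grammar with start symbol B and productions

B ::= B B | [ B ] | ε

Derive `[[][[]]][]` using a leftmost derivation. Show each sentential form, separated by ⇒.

B⇒BB⇒[B]B⇒[BB]B⇒[[B]B]B⇒[[]B]B⇒[[]BB]B⇒[[][B]B]B⇒[[][[B]]B]B⇒[[][[]]B]B⇒[[][[]]]B⇒[[][[]]][B]⇒[[][[]]][]

B ⇒ BB   [B ::= B B]
BB ⇒ [B]B   [B ::= [ B ]]
[B]B ⇒ [BB]B   [B ::= B B]
[BB]B ⇒ [[B]B]B   [B ::= [ B ]]
[[B]B]B ⇒ [[]B]B   [B ::= ε]
[[]B]B ⇒ [[]BB]B   [B ::= B B]
[[]BB]B ⇒ [[][B]B]B   [B ::= [ B ]]
[[][B]B]B ⇒ [[][[B]]B]B   [B ::= [ B ]]
[[][[B]]B]B ⇒ [[][[]]B]B   [B ::= ε]
[[][[]]B]B ⇒ [[][[]]]B   [B ::= ε]
[[][[]]]B ⇒ [[][[]]][B]   [B ::= [ B ]]
[[][[]]][B] ⇒ [[][[]]][]   [B ::= ε]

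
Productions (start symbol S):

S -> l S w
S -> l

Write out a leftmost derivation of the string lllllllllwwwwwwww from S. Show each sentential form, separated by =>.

S => lSw   [S -> l S w]
lSw => llSww   [S -> l S w]
llSww => lllSwww   [S -> l S w]
lllSwww => llllSwwww   [S -> l S w]
llllSwwww => lllllSwwwww   [S -> l S w]
lllllSwwwww => llllllSwwwwww   [S -> l S w]
llllllSwwwwww => lllllllSwwwwwww   [S -> l S w]
lllllllSwwwwwww => llllllllSwwwwwwww   [S -> l S w]
llllllllSwwwwwwww => lllllllllwwwwwwww   [S -> l]

S=>lSw=>llSww=>lllSwww=>llllSwwww=>lllllSwwwww=>llllllSwwwwww=>lllllllSwwwwwww=>llllllllSwwwwwwww=>lllllllllwwwwwwww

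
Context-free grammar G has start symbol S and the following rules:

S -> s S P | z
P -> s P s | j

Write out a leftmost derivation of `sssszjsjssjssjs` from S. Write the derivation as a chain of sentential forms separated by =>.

S => sSP => ssSPP => sssSPPP => ssssSPPPP => sssszPPPP => sssszjPPP => sssszjsPsPP => sssszjsjsPP => sssszjsjssPsP => sssszjsjssjsP => sssszjsjssjssPs => sssszjsjssjssjs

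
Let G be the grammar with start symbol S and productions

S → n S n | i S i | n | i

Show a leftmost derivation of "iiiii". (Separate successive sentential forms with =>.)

S => iSi => iiSii => iiiii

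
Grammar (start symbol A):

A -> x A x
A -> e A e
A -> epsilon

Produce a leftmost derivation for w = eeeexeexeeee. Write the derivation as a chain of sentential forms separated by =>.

A => eAe => eeAee => eeeAeee => eeeeAeeee => eeeexAxeeee => eeeexeAexeeee => eeeexeexeeee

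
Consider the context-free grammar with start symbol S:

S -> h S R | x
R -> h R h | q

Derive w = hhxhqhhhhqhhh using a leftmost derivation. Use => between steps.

S => hSR   [S -> h S R]
hSR => hhSRR   [S -> h S R]
hhSRR => hhxRR   [S -> x]
hhxRR => hhxhRhR   [R -> h R h]
hhxhRhR => hhxhqhR   [R -> q]
hhxhqhR => hhxhqhhRh   [R -> h R h]
hhxhqhhRh => hhxhqhhhRhh   [R -> h R h]
hhxhqhhhRhh => hhxhqhhhhRhhh   [R -> h R h]
hhxhqhhhhRhhh => hhxhqhhhhqhhh   [R -> q]

S => hSR => hhSRR => hhxRR => hhxhRhR => hhxhqhR => hhxhqhhRh => hhxhqhhhRhh => hhxhqhhhhRhhh => hhxhqhhhhqhhh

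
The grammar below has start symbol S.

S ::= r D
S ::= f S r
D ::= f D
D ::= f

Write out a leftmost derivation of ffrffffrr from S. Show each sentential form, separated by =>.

S => fSr   [S ::= f S r]
fSr => ffSrr   [S ::= f S r]
ffSrr => ffrDrr   [S ::= r D]
ffrDrr => ffrfDrr   [D ::= f D]
ffrfDrr => ffrffDrr   [D ::= f D]
ffrffDrr => ffrfffDrr   [D ::= f D]
ffrfffDrr => ffrffffrr   [D ::= f]

S=>fSr=>ffSrr=>ffrDrr=>ffrfDrr=>ffrffDrr=>ffrfffDrr=>ffrffffrr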